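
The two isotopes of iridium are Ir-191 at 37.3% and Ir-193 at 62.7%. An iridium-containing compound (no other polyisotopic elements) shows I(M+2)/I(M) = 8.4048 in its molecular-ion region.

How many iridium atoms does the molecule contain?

The M+2/M ratio from n Ir atoms is n · q/p = n · 0.627/0.373.
n = 8.4048 × 0.373/0.627 = 5.00 ≈ 5

5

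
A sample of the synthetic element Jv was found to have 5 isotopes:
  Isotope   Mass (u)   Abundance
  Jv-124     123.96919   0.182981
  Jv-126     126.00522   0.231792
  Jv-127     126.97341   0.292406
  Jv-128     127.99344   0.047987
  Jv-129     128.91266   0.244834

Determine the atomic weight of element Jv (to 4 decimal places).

The abundance-weighted mean is 0.182981 × 123.96919 + 0.231792 × 126.00522 + 0.292406 × 126.97341 + 0.047987 × 127.99344 + 0.244834 × 128.91266
= 22.684006 + 29.207002 + 37.127787 + 6.142021 + 31.562202 = 126.723018 u

126.7230 u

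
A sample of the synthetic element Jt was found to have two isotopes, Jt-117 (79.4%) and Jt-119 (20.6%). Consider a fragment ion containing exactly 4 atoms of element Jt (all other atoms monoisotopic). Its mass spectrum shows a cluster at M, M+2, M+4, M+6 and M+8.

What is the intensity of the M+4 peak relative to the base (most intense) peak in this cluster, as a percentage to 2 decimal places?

Binomial terms of (0.794 + 0.206)^4: M 0.3974, M+2 0.4125, M+4 0.1605, M+6 0.0278, M+8 0.0018 → M+2 is the base peak.
P(M+2) = C(4,1) × 0.794^3 × 0.206^1 = 4 × 0.50056618 × 0.2060 = 0.412467 (base)
P(M+4) = C(4,2) × 0.794^2 × 0.206^2 = 6 × 0.630436 × 0.042436 = 0.160519
Relative intensity = 0.160519 / 0.412467 × 100 = 38.92

38.92%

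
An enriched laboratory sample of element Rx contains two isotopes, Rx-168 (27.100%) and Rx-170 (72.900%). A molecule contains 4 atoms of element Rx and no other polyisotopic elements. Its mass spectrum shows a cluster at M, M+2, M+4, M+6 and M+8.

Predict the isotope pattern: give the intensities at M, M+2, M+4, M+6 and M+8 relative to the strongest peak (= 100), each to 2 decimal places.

The 4 Rx atoms are independent, so intensities follow the terms of (0.27100 + 0.72900)^4.
P(M) = 0.27100^4 = 0.005394
P(M+2) = 4 × 0.27100^3 × 0.72900^1 = 0.058036
P(M+4) = 6 × 0.27100^2 × 0.72900^2 = 0.234177
P(M+6) = 4 × 0.27100^1 × 0.72900^3 = 0.419964
P(M+8) = 0.72900^4 = 0.282430
The M+6 peak is largest (0.419964); scaling to 100 gives 1.28 : 13.82 : 55.76 : 100.00 : 67.25.

1.28 : 13.82 : 55.76 : 100.00 : 67.25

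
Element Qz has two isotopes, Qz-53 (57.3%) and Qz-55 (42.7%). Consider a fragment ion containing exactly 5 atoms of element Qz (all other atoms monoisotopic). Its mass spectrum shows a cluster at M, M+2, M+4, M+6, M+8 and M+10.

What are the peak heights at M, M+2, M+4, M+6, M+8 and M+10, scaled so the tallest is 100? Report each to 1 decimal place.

Expanding (0.573 + 0.427)^5:
P(M) = 0.573^5 = 0.061769
P(M+2) = 5 × 0.573^4 × 0.427^1 = 0.230153
P(M+4) = 10 × 0.573^3 × 0.427^2 = 0.343020
P(M+6) = 10 × 0.573^2 × 0.427^3 = 0.255619
P(M+8) = 5 × 0.573^1 × 0.427^4 = 0.095244
P(M+10) = 0.427^5 = 0.014195
The M+4 peak is largest (0.343020); scaling to 100 gives 18.0 : 67.1 : 100.0 : 74.5 : 27.8 : 4.1.

18.0 : 67.1 : 100.0 : 74.5 : 27.8 : 4.1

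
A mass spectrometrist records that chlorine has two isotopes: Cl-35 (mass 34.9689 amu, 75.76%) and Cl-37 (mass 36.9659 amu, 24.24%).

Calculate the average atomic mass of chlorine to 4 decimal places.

Weight each isotope mass by its fractional abundance: 0.7576 × 34.9689 + 0.2424 × 36.9659
= 26.49244 + 8.96053 = 35.45297 amu

35.4530 amu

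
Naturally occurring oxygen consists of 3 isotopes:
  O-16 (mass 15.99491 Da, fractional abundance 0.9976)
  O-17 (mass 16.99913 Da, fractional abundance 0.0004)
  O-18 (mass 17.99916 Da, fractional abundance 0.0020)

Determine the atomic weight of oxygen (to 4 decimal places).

Average mass = Σ (abundance × isotope mass) = 0.9976 × 15.99491 + 0.0004 × 16.99913 + 0.0020 × 17.99916
= 15.956522 + 0.006800 + 0.035998 = 15.999320 Da

15.9993 Da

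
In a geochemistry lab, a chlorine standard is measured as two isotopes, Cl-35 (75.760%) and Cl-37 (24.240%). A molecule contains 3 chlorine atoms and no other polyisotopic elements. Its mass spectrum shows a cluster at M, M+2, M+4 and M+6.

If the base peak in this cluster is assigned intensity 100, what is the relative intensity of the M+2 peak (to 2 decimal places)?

Term probabilities: M 0.4348, M+2 0.4174, M+4 0.1335, M+6 0.0142. Base peak = M.
P(M) = C(3,0) × 0.75760^3 × 0.24240^0 = 1 × 0.4348304 × 1.0000 = 0.434830 (base)
P(M+2) = C(3,1) × 0.75760^2 × 0.24240^1 = 3 × 0.57395776 × 0.2424 = 0.417382
Relative intensity = 0.417382 / 0.434830 × 100 = 95.99

95.99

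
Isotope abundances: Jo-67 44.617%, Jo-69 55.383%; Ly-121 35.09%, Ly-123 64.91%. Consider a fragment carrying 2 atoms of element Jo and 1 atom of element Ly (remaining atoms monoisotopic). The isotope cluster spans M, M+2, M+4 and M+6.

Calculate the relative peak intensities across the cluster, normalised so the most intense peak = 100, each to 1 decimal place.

Element Jo pattern (n=2): 0.19906767 : 0.49420466 : 0.30672767
Element Ly pattern (n=1): 0.3509 : 0.6491
Convolve the two distributions (both contribute in 2-u steps):
  M: 0.19906767×0.3509 = 0.069853
  M+2: 0.19906767×0.6491 + 0.49420466×0.3509 = 0.302631
  M+4: 0.49420466×0.6491 + 0.30672767×0.3509 = 0.428419
  M+6: 0.30672767×0.6491 = 0.199097
Scale to base peak (0.428419) = 100: 16.3 : 70.6 : 100.0 : 46.5

16.3 : 70.6 : 100.0 : 46.5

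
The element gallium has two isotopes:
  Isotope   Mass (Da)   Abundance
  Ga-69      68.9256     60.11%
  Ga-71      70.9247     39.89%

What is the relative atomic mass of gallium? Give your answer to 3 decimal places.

69.723 Da

Weight each isotope mass by its fractional abundance: 0.6011 × 68.9256 + 0.3989 × 70.9247
= 41.43118 + 28.29186 = 69.72304 Da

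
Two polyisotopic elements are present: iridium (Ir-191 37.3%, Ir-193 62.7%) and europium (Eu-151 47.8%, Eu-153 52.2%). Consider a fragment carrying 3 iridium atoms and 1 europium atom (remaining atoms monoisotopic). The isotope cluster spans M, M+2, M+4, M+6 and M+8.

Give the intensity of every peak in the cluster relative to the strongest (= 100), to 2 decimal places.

7.14 : 43.80 : 99.84 : 100.00 : 37.03

Iridium pattern (n=3): 0.05189512 : 0.26170165 : 0.43991135 : 0.24649188
Europium pattern (n=1): 0.4780 : 0.5220
Convolve the two distributions (both contribute in 2-u steps):
  M: 0.05189512×0.4780 = 0.024806
  M+2: 0.05189512×0.5220 + 0.26170165×0.4780 = 0.152183
  M+4: 0.26170165×0.5220 + 0.43991135×0.4780 = 0.346886
  M+6: 0.43991135×0.5220 + 0.24649188×0.4780 = 0.347457
  M+8: 0.24649188×0.5220 = 0.128669
Scale to base peak (0.347457) = 100: 7.14 : 43.80 : 99.84 : 100.00 : 37.03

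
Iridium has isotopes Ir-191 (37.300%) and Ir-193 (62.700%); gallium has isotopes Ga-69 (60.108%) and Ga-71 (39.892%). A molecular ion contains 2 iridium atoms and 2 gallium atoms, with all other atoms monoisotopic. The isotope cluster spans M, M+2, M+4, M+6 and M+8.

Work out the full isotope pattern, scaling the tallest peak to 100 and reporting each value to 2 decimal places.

12.94 : 60.67 : 100.00 : 67.69 : 16.10

Iridium pattern (n=2): 0.139129 : 0.467742 : 0.393129
Gallium pattern (n=2): 0.36129717 : 0.47956567 : 0.15913717
Convolve the two distributions (both contribute in 2-u steps):
  M: 0.139129×0.36129717 = 0.050267
  M+2: 0.139129×0.47956567 + 0.467742×0.36129717 = 0.235715
  M+4: 0.139129×0.15913717 + 0.467742×0.47956567 + 0.393129×0.36129717 = 0.388490
  M+6: 0.467742×0.15913717 + 0.393129×0.47956567 = 0.262966
  M+8: 0.393129×0.15913717 = 0.062561
Scale to base peak (0.388490) = 100: 12.94 : 60.67 : 100.00 : 67.69 : 16.10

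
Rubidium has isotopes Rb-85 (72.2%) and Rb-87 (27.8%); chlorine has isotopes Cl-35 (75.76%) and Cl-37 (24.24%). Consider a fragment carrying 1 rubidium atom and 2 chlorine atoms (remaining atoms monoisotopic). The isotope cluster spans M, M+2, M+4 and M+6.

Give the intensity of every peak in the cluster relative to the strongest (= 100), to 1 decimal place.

97.6 : 100.0 : 34.0 : 3.8

Rubidium pattern (n=1): 0.7220 : 0.2780
Chlorine pattern (n=2): 0.57395776 : 0.36728448 : 0.05875776
Convolve the two distributions (both contribute in 2-u steps):
  M: 0.7220×0.57395776 = 0.414398
  M+2: 0.7220×0.36728448 + 0.2780×0.57395776 = 0.424740
  M+4: 0.7220×0.05875776 + 0.2780×0.36728448 = 0.144528
  M+6: 0.2780×0.05875776 = 0.016335
Scale to base peak (0.424740) = 100: 97.6 : 100.0 : 34.0 : 3.8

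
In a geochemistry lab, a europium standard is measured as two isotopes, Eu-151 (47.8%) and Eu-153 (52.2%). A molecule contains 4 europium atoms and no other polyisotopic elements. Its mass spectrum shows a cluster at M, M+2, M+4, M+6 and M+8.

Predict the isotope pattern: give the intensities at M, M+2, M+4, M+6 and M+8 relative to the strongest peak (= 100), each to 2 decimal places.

Each Eu atom is independently Eu-151 (p = 0.478) or Eu-153 (q = 0.522); the cluster is the binomial expansion (p + q)^4.
P(M) = 0.478^4 = 0.052205
P(M+2) = 4 × 0.478^3 × 0.522^1 = 0.228042
P(M+4) = 6 × 0.478^2 × 0.522^2 = 0.373549
P(M+6) = 4 × 0.478^1 × 0.522^3 = 0.271956
P(M+8) = 0.522^4 = 0.074248
The M+4 peak is largest (0.373549); scaling to 100 gives 13.98 : 61.05 : 100.00 : 72.80 : 19.88.

13.98 : 61.05 : 100.00 : 72.80 : 19.88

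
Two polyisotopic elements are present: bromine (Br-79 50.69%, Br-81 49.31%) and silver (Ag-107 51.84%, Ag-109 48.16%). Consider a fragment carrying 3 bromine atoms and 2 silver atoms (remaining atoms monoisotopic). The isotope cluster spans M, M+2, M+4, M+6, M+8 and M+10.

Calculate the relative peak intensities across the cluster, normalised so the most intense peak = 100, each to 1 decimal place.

11.0 : 52.3 : 100.0 : 95.5 : 45.6 : 8.7

Bromine pattern (n=3): 0.13024674 : 0.3801026 : 0.36975457 : 0.11989609
Silver pattern (n=2): 0.26873856 : 0.49932288 : 0.23193856
Convolve the two distributions (both contribute in 2-u steps):
  M: 0.13024674×0.26873856 = 0.035002
  M+2: 0.13024674×0.49932288 + 0.3801026×0.26873856 = 0.167183
  M+4: 0.13024674×0.23193856 + 0.3801026×0.49932288 + 0.36975457×0.26873856 = 0.319370
  M+6: 0.3801026×0.23193856 + 0.36975457×0.49932288 + 0.11989609×0.26873856 = 0.305008
  M+8: 0.36975457×0.23193856 + 0.11989609×0.49932288 = 0.145627
  M+10: 0.11989609×0.23193856 = 0.027809
Scale to base peak (0.319370) = 100: 11.0 : 52.3 : 100.0 : 95.5 : 45.6 : 8.7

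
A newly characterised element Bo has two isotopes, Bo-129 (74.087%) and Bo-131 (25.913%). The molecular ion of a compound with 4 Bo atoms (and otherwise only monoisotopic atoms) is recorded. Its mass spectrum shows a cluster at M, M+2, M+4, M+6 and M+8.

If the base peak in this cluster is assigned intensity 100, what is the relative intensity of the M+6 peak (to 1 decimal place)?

12.2

Binomial terms of (0.74087 + 0.25913)^4: M 0.3013, M+2 0.4215, M+4 0.2211, M+6 0.0516, M+8 0.0045 → M+2 is the base peak.
P(M+2) = C(4,1) × 0.74087^3 × 0.25913^1 = 4 × 0.40665492 × 0.25913 = 0.421506 (base)
P(M+6) = C(4,3) × 0.74087^1 × 0.25913^3 = 4 × 0.74087 × 0.01740015 = 0.051565
Relative intensity = 0.051565 / 0.421506 × 100 = 12.2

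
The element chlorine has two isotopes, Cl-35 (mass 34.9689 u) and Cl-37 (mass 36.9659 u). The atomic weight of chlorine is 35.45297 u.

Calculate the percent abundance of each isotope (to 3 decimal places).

With x = fraction of Cl-35 (so Cl-37 is 1 − x):
34.9689·x + 36.9659·(1 − x) = 35.45297
(34.9689 − 36.9659)·x = 35.45297 − 36.9659
x = -1.51293 / -1.9970 = 0.75760 → 75.760% Cl-35, 24.240% Cl-37.

Cl-35: 75.760%, Cl-37: 24.240%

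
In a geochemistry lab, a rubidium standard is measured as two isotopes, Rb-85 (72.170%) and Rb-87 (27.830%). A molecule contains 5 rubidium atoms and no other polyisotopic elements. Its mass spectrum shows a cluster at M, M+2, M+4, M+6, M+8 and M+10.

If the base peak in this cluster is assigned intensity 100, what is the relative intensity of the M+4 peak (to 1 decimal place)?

77.1

(0.72170 + 0.27830)^5 gives M 0.1958, M+2 0.3775, M+4 0.2911, M+6 0.1123, M+8 0.0216, M+10 0.0017; the largest is M+2.
P(M+2) = C(5,1) × 0.72170^4 × 0.27830^1 = 5 × 0.27128565 × 0.2783 = 0.377494 (base)
P(M+4) = C(5,2) × 0.72170^3 × 0.27830^2 = 10 × 0.37589809 × 0.07745089 = 0.291136
Relative intensity = 0.291136 / 0.377494 × 100 = 77.1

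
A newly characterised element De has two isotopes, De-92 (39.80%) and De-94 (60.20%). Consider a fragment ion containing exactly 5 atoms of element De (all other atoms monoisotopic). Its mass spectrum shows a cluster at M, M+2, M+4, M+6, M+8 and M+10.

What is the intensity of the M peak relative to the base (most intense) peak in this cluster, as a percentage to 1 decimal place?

2.9%

Term probabilities: M 0.0100, M+2 0.0755, M+4 0.2285, M+6 0.3456, M+8 0.2614, M+10 0.0791. Base peak = M+6.
P(M+6) = C(5,3) × 0.3980^2 × 0.6020^3 = 10 × 0.158404 × 0.21816721 = 0.345586 (base)
P(M) = C(5,0) × 0.3980^5 × 0.6020^0 = 1 × 0.00998655 × 1.0000 = 0.009987
Relative intensity = 0.009987 / 0.345586 × 100 = 2.9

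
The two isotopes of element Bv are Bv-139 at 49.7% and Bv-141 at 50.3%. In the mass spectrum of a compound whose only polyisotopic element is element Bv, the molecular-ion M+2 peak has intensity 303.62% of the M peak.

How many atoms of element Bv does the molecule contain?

3

The M+2/M ratio from n Bv atoms is n · q/p = n · 0.503/0.497.
n = 3.0362 × 0.497/0.503 = 3.00 ≈ 3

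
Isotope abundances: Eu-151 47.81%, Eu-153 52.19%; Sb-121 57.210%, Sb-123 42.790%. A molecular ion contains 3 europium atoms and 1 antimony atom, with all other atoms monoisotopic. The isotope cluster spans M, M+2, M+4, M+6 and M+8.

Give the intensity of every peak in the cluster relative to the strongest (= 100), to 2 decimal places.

Europium pattern (n=3): 0.10928391 : 0.3578871 : 0.39067407 : 0.14215492
Antimony pattern (n=1): 0.5721 : 0.4279
Convolve the two distributions (both contribute in 2-u steps):
  M: 0.10928391×0.5721 = 0.062521
  M+2: 0.10928391×0.4279 + 0.3578871×0.5721 = 0.251510
  M+4: 0.3578871×0.4279 + 0.39067407×0.5721 = 0.376645
  M+6: 0.39067407×0.4279 + 0.14215492×0.5721 = 0.248496
  M+8: 0.14215492×0.4279 = 0.060828
Scale to base peak (0.376645) = 100: 16.60 : 66.78 : 100.00 : 65.98 : 16.15

16.60 : 66.78 : 100.00 : 65.98 : 16.15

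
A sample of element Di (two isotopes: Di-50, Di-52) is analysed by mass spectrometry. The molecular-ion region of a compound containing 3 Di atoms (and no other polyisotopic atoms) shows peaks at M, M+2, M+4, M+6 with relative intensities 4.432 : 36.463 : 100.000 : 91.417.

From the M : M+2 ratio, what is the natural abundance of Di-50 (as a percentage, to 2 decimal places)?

Write p for the Di-50 fraction. I(M+2)/I(M) = [C(3,1)·p^2·(1−p)] / p^3 = 3·(1−p)/p = 36.463/4.432 = 8.2272
(1−p)/p = 8.2272/3 = 2.7424  ⇒  p = 1/(1 + 2.7424) = 0.2672
Di-50: 26.72%, Di-52: 73.28%.

26.72%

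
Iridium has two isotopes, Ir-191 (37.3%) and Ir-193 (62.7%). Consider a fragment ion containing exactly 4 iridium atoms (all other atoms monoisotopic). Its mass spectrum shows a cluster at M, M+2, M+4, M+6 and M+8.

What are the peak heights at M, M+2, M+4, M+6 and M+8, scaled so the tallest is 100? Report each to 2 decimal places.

The 4 Ir atoms are independent, so intensities follow the terms of (0.373 + 0.627)^4.
P(M) = 0.373^4 = 0.019357
P(M+2) = 4 × 0.373^3 × 0.627^1 = 0.130153
P(M+4) = 6 × 0.373^2 × 0.627^2 = 0.328174
P(M+6) = 4 × 0.373^1 × 0.627^3 = 0.367766
P(M+8) = 0.627^4 = 0.154550
The M+6 peak is largest (0.367766); scaling to 100 gives 5.26 : 35.39 : 89.23 : 100.00 : 42.02.

5.26 : 35.39 : 89.23 : 100.00 : 42.02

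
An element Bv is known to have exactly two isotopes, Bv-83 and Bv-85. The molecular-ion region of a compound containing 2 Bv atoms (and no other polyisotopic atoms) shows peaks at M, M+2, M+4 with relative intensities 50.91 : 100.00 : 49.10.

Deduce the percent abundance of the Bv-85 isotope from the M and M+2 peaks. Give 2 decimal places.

If p is the fraction of Bv that is Bv-83, then I(M+2)/I(M) = [C(2,1)·p^1·(1−p)] / p^2 = 2·(1−p)/p = 100.00/50.91 = 1.9643
(1−p)/p = 1.9643/2 = 0.9821  ⇒  p = 1/(1 + 0.9821) = 0.5045
Bv-83: 50.45%, Bv-85: 49.55%.

49.55%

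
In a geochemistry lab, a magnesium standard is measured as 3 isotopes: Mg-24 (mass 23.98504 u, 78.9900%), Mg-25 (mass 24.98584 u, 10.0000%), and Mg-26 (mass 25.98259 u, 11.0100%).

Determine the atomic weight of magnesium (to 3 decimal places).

24.305 u

The abundance-weighted mean is 0.789900 × 23.98504 + 0.100000 × 24.98584 + 0.110100 × 25.98259
= 18.945783 + 2.498584 + 2.860683 = 24.305050 u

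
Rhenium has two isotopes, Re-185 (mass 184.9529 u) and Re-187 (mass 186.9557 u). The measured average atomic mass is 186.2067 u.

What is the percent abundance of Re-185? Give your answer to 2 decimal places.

With x = fraction of Re-185 (so Re-187 is 1 − x):
184.9529·x + 186.9557·(1 − x) = 186.2067
(184.9529 − 186.9557)·x = 186.2067 − 186.9557
x = -0.7490 / -2.0028 = 0.37398 → 37.40% Re-185, 62.60% Re-187.

37.40%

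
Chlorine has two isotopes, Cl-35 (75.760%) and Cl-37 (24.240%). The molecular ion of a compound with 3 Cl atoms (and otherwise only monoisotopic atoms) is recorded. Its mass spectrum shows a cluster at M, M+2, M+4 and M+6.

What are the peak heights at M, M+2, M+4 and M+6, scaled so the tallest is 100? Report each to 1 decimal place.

Each Cl atom is independently Cl-35 (p = 0.75760) or Cl-37 (q = 0.24240); the cluster is the binomial expansion (p + q)^3.
P(M) = 0.75760^3 = 0.434830
P(M+2) = 3 × 0.75760^2 × 0.24240^1 = 0.417382
P(M+4) = 3 × 0.75760^1 × 0.24240^2 = 0.133545
P(M+6) = 0.24240^3 = 0.014243
The M peak is largest (0.434830); scaling to 100 gives 100.0 : 96.0 : 30.7 : 3.3.

100.0 : 96.0 : 30.7 : 3.3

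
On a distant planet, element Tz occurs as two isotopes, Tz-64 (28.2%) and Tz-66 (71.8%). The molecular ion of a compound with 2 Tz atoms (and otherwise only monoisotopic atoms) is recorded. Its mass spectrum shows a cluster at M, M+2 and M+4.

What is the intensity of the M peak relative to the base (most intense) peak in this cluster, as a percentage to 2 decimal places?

15.43%

(0.282 + 0.718)^2 gives M 0.0795, M+2 0.4050, M+4 0.5155; the largest is M+4.
P(M+4) = C(2,2) × 0.282^0 × 0.718^2 = 1 × 1.0000 × 0.515524 = 0.515524 (base)
P(M) = C(2,0) × 0.282^2 × 0.718^0 = 1 × 0.079524 × 1.0000 = 0.079524
Relative intensity = 0.079524 / 0.515524 × 100 = 15.43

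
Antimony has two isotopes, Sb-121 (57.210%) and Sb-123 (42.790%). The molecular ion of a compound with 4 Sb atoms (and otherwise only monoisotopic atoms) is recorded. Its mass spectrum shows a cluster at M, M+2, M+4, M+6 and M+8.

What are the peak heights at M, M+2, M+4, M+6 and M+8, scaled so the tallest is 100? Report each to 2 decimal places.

29.79 : 89.13 : 100.00 : 49.86 : 9.32

Each Sb atom is independently Sb-121 (p = 0.57210) or Sb-123 (q = 0.42790); the cluster is the binomial expansion (p + q)^4.
P(M) = 0.57210^4 = 0.107124
P(M+2) = 4 × 0.57210^3 × 0.42790^1 = 0.320493
P(M+4) = 6 × 0.57210^2 × 0.42790^2 = 0.359567
P(M+6) = 4 × 0.57210^1 × 0.42790^3 = 0.179291
P(M+8) = 0.42790^4 = 0.033525
The M+4 peak is largest (0.359567); scaling to 100 gives 29.79 : 89.13 : 100.00 : 49.86 : 9.32.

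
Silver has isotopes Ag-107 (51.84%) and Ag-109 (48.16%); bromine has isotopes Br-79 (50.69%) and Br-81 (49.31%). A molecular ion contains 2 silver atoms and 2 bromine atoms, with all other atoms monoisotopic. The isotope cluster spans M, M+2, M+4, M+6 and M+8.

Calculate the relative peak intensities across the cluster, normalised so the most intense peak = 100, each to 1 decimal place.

18.4 : 70.1 : 100.0 : 63.4 : 15.1

Silver pattern (n=2): 0.26873856 : 0.49932288 : 0.23193856
Bromine pattern (n=2): 0.25694761 : 0.49990478 : 0.24314761
Convolve the two distributions (both contribute in 2-u steps):
  M: 0.26873856×0.25694761 = 0.069052
  M+2: 0.26873856×0.49990478 + 0.49932288×0.25694761 = 0.262644
  M+4: 0.26873856×0.24314761 + 0.49932288×0.49990478 + 0.23193856×0.25694761 = 0.374553
  M+6: 0.49932288×0.24314761 + 0.23193856×0.49990478 = 0.237356
  M+8: 0.23193856×0.24314761 = 0.056395
Scale to base peak (0.374553) = 100: 18.4 : 70.1 : 100.0 : 63.4 : 15.1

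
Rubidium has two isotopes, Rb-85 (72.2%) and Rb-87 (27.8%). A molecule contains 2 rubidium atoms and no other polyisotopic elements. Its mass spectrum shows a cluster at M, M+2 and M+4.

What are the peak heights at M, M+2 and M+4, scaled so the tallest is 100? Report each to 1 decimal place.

100.0 : 77.0 : 14.8

Each Rb atom is independently Rb-85 (p = 0.722) or Rb-87 (q = 0.278); the cluster is the binomial expansion (p + q)^2.
P(M) = 0.722^2 = 0.521284
P(M+2) = 2 × 0.722^1 × 0.278^1 = 0.401432
P(M+4) = 0.278^2 = 0.077284
The M peak is largest (0.521284); scaling to 100 gives 100.0 : 77.0 : 14.8.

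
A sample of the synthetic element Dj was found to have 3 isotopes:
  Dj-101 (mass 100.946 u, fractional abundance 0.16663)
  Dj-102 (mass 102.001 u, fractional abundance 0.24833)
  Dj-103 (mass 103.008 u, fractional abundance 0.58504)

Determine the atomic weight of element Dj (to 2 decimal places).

Average mass = Σ (abundance × isotope mass) = 0.16663 × 100.946 + 0.24833 × 102.001 + 0.58504 × 103.008
= 16.8206 + 25.3299 + 60.2638 = 102.4143 u

102.41 u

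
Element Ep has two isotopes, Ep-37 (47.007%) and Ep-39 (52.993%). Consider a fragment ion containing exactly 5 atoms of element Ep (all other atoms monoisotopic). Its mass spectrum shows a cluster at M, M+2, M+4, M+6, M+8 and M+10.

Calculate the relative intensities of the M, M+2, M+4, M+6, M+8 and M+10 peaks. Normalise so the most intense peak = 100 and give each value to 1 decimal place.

7.0 : 39.3 : 88.7 : 100.0 : 56.4 : 12.7

The 5 Ep atoms are independent, so intensities follow the terms of (0.47007 + 0.52993)^5.
P(M) = 0.47007^5 = 0.022952
P(M+2) = 5 × 0.47007^4 × 0.52993^1 = 0.129372
P(M+4) = 10 × 0.47007^3 × 0.52993^2 = 0.291692
P(M+6) = 10 × 0.47007^2 × 0.52993^3 = 0.328837
P(M+8) = 5 × 0.47007^1 × 0.52993^4 = 0.185356
P(M+10) = 0.52993^5 = 0.041792
The M+6 peak is largest (0.328837); scaling to 100 gives 7.0 : 39.3 : 88.7 : 100.0 : 56.4 : 12.7.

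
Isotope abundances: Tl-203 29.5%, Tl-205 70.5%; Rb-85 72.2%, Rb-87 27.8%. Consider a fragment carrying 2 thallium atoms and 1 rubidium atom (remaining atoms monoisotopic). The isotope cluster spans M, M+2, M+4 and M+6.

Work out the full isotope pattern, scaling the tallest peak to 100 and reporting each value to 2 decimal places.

Thallium pattern (n=2): 0.087025 : 0.41595 : 0.497025
Rubidium pattern (n=1): 0.7220 : 0.2780
Convolve the two distributions (both contribute in 2-u steps):
  M: 0.087025×0.7220 = 0.062832
  M+2: 0.087025×0.2780 + 0.41595×0.7220 = 0.324509
  M+4: 0.41595×0.2780 + 0.497025×0.7220 = 0.474486
  M+6: 0.497025×0.2780 = 0.138173
Scale to base peak (0.474486) = 100: 13.24 : 68.39 : 100.00 : 29.12

13.24 : 68.39 : 100.00 : 29.12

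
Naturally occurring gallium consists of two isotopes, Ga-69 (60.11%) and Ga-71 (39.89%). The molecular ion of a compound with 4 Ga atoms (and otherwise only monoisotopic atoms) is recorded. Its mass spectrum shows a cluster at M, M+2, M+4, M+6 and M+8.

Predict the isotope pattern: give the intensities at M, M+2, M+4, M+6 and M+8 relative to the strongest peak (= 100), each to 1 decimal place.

Each Ga atom is independently Ga-69 (p = 0.6011) or Ga-71 (q = 0.3989); the cluster is the binomial expansion (p + q)^4.
P(M) = 0.6011^4 = 0.130553
P(M+2) = 4 × 0.6011^3 × 0.3989^1 = 0.346549
P(M+4) = 6 × 0.6011^2 × 0.3989^2 = 0.344963
P(M+6) = 4 × 0.6011^1 × 0.3989^3 = 0.152616
P(M+8) = 0.3989^4 = 0.025320
The M+2 peak is largest (0.346549); scaling to 100 gives 37.7 : 100.0 : 99.5 : 44.0 : 7.3.

37.7 : 100.0 : 99.5 : 44.0 : 7.3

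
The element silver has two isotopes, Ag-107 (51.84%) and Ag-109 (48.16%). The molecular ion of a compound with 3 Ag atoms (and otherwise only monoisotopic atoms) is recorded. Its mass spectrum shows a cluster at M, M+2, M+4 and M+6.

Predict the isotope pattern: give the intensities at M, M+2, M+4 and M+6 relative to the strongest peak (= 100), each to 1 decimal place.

Each Ag atom is independently Ag-107 (p = 0.5184) or Ag-109 (q = 0.4816); the cluster is the binomial expansion (p + q)^3.
P(M) = 0.5184^3 = 0.139314
P(M+2) = 3 × 0.5184^2 × 0.4816^1 = 0.388273
P(M+4) = 3 × 0.5184^1 × 0.4816^2 = 0.360711
P(M+6) = 0.4816^3 = 0.111702
The M+2 peak is largest (0.388273); scaling to 100 gives 35.9 : 100.0 : 92.9 : 28.8.

35.9 : 100.0 : 92.9 : 28.8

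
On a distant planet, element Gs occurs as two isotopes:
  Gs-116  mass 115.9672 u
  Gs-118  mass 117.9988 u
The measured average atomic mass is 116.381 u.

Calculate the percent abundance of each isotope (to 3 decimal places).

Gs-116: 79.632%, Gs-118: 20.368%

Let x be the fractional abundance of Gs-116; then Gs-118 has abundance 1 − x.
115.9672·x + 117.9988·(1 − x) = 116.381
(115.9672 − 117.9988)·x = 116.381 − 117.9988
x = -1.6178 / -2.0316 = 0.79632 → 79.632% Gs-116, 20.368% Gs-118.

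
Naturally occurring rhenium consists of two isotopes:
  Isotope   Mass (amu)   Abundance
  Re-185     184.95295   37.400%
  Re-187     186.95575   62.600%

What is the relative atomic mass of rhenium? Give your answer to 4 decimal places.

186.2067 amu

The abundance-weighted mean is 0.37400 × 184.95295 + 0.62600 × 186.95575
= 69.172403 + 117.034300 = 186.206703 amu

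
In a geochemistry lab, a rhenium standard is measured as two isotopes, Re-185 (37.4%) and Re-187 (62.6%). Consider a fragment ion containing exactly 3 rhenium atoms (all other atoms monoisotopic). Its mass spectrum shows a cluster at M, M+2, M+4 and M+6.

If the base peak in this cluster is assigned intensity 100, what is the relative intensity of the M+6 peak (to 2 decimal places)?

55.79

Binomial terms of (0.374 + 0.626)^3: M 0.0523, M+2 0.2627, M+4 0.4397, M+6 0.2453 → M+4 is the base peak.
P(M+4) = C(3,2) × 0.374^1 × 0.626^2 = 3 × 0.3740 × 0.391876 = 0.439685 (base)
P(M+6) = C(3,3) × 0.374^0 × 0.626^3 = 1 × 1.0000 × 0.24531438 = 0.245314
Relative intensity = 0.245314 / 0.439685 × 100 = 55.79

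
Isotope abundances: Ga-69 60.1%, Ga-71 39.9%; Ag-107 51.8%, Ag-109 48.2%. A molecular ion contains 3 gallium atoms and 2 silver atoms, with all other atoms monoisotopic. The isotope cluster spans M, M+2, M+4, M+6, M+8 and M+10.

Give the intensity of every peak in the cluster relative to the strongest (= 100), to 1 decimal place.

Gallium pattern (n=3): 0.2170818 : 0.4323576 : 0.2870394 : 0.0635212
Silver pattern (n=2): 0.268324 : 0.499352 : 0.232324
Convolve the two distributions (both contribute in 2-u steps):
  M: 0.2170818×0.268324 = 0.058248
  M+2: 0.2170818×0.499352 + 0.4323576×0.268324 = 0.224412
  M+4: 0.2170818×0.232324 + 0.4323576×0.499352 + 0.2870394×0.268324 = 0.343352
  M+6: 0.4323576×0.232324 + 0.2870394×0.499352 + 0.0635212×0.268324 = 0.260825
  M+8: 0.2870394×0.232324 + 0.0635212×0.499352 = 0.098406
  M+10: 0.0635212×0.232324 = 0.014757
Scale to base peak (0.343352) = 100: 17.0 : 65.4 : 100.0 : 76.0 : 28.7 : 4.3

17.0 : 65.4 : 100.0 : 76.0 : 28.7 : 4.3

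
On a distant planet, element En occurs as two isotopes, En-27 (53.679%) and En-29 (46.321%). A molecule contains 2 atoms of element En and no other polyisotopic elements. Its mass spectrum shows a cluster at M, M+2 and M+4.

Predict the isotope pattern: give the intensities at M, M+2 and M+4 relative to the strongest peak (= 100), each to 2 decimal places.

Each En atom is independently En-27 (p = 0.53679) or En-29 (q = 0.46321); the cluster is the binomial expansion (p + q)^2.
P(M) = 0.53679^2 = 0.288144
P(M+2) = 2 × 0.53679^1 × 0.46321^1 = 0.497293
P(M+4) = 0.46321^2 = 0.214564
The M+2 peak is largest (0.497293); scaling to 100 gives 57.94 : 100.00 : 43.15.

57.94 : 100.00 : 43.15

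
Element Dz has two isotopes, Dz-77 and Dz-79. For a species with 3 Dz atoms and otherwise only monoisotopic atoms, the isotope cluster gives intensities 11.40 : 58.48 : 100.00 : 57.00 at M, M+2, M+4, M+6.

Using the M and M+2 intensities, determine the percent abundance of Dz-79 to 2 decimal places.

63.10%

If p is the fraction of Dz that is Dz-77, then I(M+2)/I(M) = [C(3,1)·p^2·(1−p)] / p^3 = 3·(1−p)/p = 58.48/11.40 = 5.1298
(1−p)/p = 5.1298/3 = 1.7099  ⇒  p = 1/(1 + 1.7099) = 0.3690
Dz-77: 36.90%, Dz-79: 63.10%.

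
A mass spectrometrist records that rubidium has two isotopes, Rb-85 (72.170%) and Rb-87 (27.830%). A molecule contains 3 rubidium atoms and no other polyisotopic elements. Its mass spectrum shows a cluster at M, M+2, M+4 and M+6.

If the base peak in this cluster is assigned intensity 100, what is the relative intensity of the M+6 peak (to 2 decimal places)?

Binomial terms of (0.72170 + 0.27830)^3: M 0.3759, M+2 0.4349, M+4 0.1677, M+6 0.0216 → M+2 is the base peak.
P(M+2) = C(3,1) × 0.72170^2 × 0.27830^1 = 3 × 0.52085089 × 0.2783 = 0.434858 (base)
P(M+6) = C(3,3) × 0.72170^0 × 0.27830^3 = 1 × 1.0000 × 0.02155458 = 0.021555
Relative intensity = 0.021555 / 0.434858 × 100 = 4.96

4.96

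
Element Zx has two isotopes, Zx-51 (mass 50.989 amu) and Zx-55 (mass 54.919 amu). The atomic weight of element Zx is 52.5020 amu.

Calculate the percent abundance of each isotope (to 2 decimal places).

Zx-51: 61.50%, Zx-55: 38.50%

Writing the weighted mean with unknown fraction x of Zx-51:
50.989·x + 54.919·(1 − x) = 52.5020
(50.989 − 54.919)·x = 52.5020 − 54.919
x = -2.4170 / -3.930 = 0.61501 → 61.50% Zx-51, 38.50% Zx-55.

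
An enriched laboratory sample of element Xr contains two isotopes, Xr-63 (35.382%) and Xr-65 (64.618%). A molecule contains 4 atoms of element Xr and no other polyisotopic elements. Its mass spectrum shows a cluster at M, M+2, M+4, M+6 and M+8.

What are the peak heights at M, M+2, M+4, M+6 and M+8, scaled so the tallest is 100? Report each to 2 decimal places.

4.10 : 29.98 : 82.13 : 100.00 : 45.66

Each Xr atom is independently Xr-63 (p = 0.35382) or Xr-65 (q = 0.64618); the cluster is the binomial expansion (p + q)^4.
P(M) = 0.35382^4 = 0.015672
P(M+2) = 4 × 0.35382^3 × 0.64618^1 = 0.114488
P(M+4) = 6 × 0.35382^2 × 0.64618^2 = 0.313634
P(M+6) = 4 × 0.35382^1 × 0.64618^3 = 0.381859
P(M+8) = 0.64618^4 = 0.174347
The M+6 peak is largest (0.381859); scaling to 100 gives 4.10 : 29.98 : 82.13 : 100.00 : 45.66.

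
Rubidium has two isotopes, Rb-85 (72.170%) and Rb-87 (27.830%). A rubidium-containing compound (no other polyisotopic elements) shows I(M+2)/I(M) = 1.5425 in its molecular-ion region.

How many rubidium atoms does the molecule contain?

With n Rb atoms, P(M+2)/P(M) = C(n,1)·p^(n−1)q / p^n = n·q/p = n · 0.27830/0.72170.
n = 1.5425 × 0.72170/0.27830 = 4.00 ≈ 4

4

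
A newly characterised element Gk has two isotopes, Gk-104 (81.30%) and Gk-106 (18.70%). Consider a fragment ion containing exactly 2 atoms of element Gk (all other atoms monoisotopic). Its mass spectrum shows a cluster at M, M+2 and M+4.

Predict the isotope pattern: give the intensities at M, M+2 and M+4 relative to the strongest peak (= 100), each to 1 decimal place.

Expanding (0.8130 + 0.1870)^2:
P(M) = 0.8130^2 = 0.660969
P(M+2) = 2 × 0.8130^1 × 0.1870^1 = 0.304062
P(M+4) = 0.1870^2 = 0.034969
The M peak is largest (0.660969); scaling to 100 gives 100.0 : 46.0 : 5.3.

100.0 : 46.0 : 5.3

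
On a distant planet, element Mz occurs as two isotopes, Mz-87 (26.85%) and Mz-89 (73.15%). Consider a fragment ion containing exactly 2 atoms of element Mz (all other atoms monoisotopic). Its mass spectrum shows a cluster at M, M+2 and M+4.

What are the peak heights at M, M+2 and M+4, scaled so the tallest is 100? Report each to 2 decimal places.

13.47 : 73.41 : 100.00

Expanding (0.2685 + 0.7315)^2:
P(M) = 0.2685^2 = 0.072092
P(M+2) = 2 × 0.2685^1 × 0.7315^1 = 0.392816
P(M+4) = 0.7315^2 = 0.535092
The M+4 peak is largest (0.535092); scaling to 100 gives 13.47 : 73.41 : 100.00.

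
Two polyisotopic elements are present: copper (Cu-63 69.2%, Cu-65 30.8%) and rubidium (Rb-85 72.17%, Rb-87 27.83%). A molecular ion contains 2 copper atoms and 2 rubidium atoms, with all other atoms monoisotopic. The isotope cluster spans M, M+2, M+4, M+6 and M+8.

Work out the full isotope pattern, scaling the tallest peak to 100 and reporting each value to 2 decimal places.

60.19 : 100.00 : 62.20 : 17.16 : 1.77

Copper pattern (n=2): 0.478864 : 0.426272 : 0.094864
Rubidium pattern (n=2): 0.52085089 : 0.40169822 : 0.07745089
Convolve the two distributions (both contribute in 2-u steps):
  M: 0.478864×0.52085089 = 0.249417
  M+2: 0.478864×0.40169822 + 0.426272×0.52085089 = 0.414383
  M+4: 0.478864×0.07745089 + 0.426272×0.40169822 + 0.094864×0.52085089 = 0.257731
  M+6: 0.426272×0.07745089 + 0.094864×0.40169822 = 0.071122
  M+8: 0.094864×0.07745089 = 0.007347
Scale to base peak (0.414383) = 100: 60.19 : 100.00 : 62.20 : 17.16 : 1.77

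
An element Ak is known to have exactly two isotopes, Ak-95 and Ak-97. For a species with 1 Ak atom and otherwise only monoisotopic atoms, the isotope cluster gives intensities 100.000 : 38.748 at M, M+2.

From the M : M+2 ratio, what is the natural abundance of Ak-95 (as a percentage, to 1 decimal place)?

Write p for the Ak-95 fraction. I(M+2)/I(M) = [C(1,1)·p^0·(1−p)] / p^1 = 1·(1−p)/p = 38.748/100.000 = 0.3875
(1−p)/p = 0.3875/1 = 0.3875  ⇒  p = 1/(1 + 0.3875) = 0.7207
Ak-95: 72.1%, Ak-97: 27.9%.

72.1%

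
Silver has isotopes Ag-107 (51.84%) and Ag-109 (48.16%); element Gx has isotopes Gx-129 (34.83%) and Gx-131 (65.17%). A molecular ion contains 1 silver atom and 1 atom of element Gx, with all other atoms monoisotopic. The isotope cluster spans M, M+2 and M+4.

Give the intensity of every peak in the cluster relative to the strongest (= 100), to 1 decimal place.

35.7 : 100.0 : 62.1

Silver pattern (n=1): 0.5184 : 0.4816
Element Gx pattern (n=1): 0.3483 : 0.6517
Convolve the two distributions (both contribute in 2-u steps):
  M: 0.5184×0.3483 = 0.180559
  M+2: 0.5184×0.6517 + 0.4816×0.3483 = 0.505583
  M+4: 0.4816×0.6517 = 0.313859
Scale to base peak (0.505583) = 100: 35.7 : 100.0 : 62.1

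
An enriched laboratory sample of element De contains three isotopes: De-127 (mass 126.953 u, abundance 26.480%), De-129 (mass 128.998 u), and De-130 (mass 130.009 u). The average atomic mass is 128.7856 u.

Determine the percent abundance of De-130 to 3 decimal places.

32.554%

Let x and y be the fractions of De-129 and De-130. Then x + y = 1 − 0.26480 = 0.73520 and 128.998x + 130.009y = 128.7856 − 0.26480×126.953 = 95.1684456.
Substituting: 128.998x + 130.009(0.73520 − x) = 95.1684456
(128.998 − 130.009)x = -0.4141712  ⇒  x = 0.40966, y = 0.32554
De-129: 40.966%, De-130: 32.554%.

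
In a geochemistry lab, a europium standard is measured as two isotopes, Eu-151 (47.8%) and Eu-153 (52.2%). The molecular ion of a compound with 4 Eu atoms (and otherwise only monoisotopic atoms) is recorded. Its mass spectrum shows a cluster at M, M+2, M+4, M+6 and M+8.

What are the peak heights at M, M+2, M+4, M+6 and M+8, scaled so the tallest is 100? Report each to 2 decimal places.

The 4 Eu atoms are independent, so intensities follow the terms of (0.478 + 0.522)^4.
P(M) = 0.478^4 = 0.052205
P(M+2) = 4 × 0.478^3 × 0.522^1 = 0.228042
P(M+4) = 6 × 0.478^2 × 0.522^2 = 0.373549
P(M+6) = 4 × 0.478^1 × 0.522^3 = 0.271956
P(M+8) = 0.522^4 = 0.074248
The M+4 peak is largest (0.373549); scaling to 100 gives 13.98 : 61.05 : 100.00 : 72.80 : 19.88.

13.98 : 61.05 : 100.00 : 72.80 : 19.88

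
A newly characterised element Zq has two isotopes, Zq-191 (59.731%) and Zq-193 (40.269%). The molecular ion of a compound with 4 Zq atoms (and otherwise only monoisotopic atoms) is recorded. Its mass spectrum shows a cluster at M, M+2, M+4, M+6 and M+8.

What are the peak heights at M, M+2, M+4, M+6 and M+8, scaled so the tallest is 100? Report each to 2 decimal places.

36.67 : 98.89 : 100.00 : 44.94 : 7.58

Each Zq atom is independently Zq-191 (p = 0.59731) or Zq-193 (q = 0.40269); the cluster is the binomial expansion (p + q)^4.
P(M) = 0.59731^4 = 0.127291
P(M+2) = 4 × 0.59731^3 × 0.40269^1 = 0.343266
P(M+4) = 6 × 0.59731^2 × 0.40269^2 = 0.347130
P(M+6) = 4 × 0.59731^1 × 0.40269^3 = 0.156017
P(M+8) = 0.40269^4 = 0.026296
The M+4 peak is largest (0.347130); scaling to 100 gives 36.67 : 98.89 : 100.00 : 44.94 : 7.58.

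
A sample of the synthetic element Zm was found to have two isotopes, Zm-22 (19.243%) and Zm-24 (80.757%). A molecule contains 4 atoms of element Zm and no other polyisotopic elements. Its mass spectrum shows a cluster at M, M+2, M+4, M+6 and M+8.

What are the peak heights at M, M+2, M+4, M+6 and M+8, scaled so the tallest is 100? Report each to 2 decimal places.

Expanding (0.19243 + 0.80757)^4:
P(M) = 0.19243^4 = 0.001371
P(M+2) = 4 × 0.19243^3 × 0.80757^1 = 0.023018
P(M+4) = 6 × 0.19243^2 × 0.80757^2 = 0.144896
P(M+6) = 4 × 0.19243^1 × 0.80757^3 = 0.405390
P(M+8) = 0.80757^4 = 0.425325
The M+8 peak is largest (0.425325); scaling to 100 gives 0.32 : 5.41 : 34.07 : 95.31 : 100.00.

0.32 : 5.41 : 34.07 : 95.31 : 100.00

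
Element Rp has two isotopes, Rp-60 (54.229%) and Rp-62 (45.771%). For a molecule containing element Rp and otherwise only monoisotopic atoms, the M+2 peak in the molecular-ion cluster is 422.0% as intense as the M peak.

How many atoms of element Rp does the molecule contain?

5

With n Rp atoms, P(M+2)/P(M) = C(n,1)·p^(n−1)q / p^n = n·q/p = n · 0.45771/0.54229.
n = 4.220 × 0.54229/0.45771 = 5.00 ≈ 5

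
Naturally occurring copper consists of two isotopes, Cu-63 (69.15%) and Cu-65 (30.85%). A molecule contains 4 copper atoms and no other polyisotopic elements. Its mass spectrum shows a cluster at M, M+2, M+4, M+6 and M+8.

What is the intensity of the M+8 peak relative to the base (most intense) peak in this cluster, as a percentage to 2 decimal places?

2.22%

Term probabilities: M 0.2286, M+2 0.4080, M+4 0.2731, M+6 0.0812, M+8 0.0091. Base peak = M+2.
P(M+2) = C(4,1) × 0.6915^3 × 0.3085^1 = 4 × 0.33065611 × 0.3085 = 0.408030 (base)
P(M+8) = C(4,4) × 0.6915^0 × 0.3085^4 = 1 × 1.0000 × 0.00905776 = 0.009058
Relative intensity = 0.009058 / 0.408030 × 100 = 2.22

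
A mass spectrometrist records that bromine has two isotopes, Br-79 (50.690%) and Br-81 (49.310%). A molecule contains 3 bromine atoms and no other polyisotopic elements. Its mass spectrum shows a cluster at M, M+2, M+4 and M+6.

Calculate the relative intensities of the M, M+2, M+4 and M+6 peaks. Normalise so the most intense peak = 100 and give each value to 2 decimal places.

Expanding (0.50690 + 0.49310)^3:
P(M) = 0.50690^3 = 0.130247
P(M+2) = 3 × 0.50690^2 × 0.49310^1 = 0.380103
P(M+4) = 3 × 0.50690^1 × 0.49310^2 = 0.369755
P(M+6) = 0.49310^3 = 0.119896
The M+2 peak is largest (0.380103); scaling to 100 gives 34.27 : 100.00 : 97.28 : 31.54.

34.27 : 100.00 : 97.28 : 31.54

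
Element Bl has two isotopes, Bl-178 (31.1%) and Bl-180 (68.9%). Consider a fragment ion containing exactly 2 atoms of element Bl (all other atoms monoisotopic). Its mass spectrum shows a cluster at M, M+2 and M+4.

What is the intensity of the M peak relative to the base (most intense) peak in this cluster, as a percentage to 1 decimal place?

(0.311 + 0.689)^2 gives M 0.0967, M+2 0.4286, M+4 0.4747; the largest is M+4.
P(M+4) = C(2,2) × 0.311^0 × 0.689^2 = 1 × 1.0000 × 0.474721 = 0.474721 (base)
P(M) = C(2,0) × 0.311^2 × 0.689^0 = 1 × 0.096721 × 1.0000 = 0.096721
Relative intensity = 0.096721 / 0.474721 × 100 = 20.4

20.4%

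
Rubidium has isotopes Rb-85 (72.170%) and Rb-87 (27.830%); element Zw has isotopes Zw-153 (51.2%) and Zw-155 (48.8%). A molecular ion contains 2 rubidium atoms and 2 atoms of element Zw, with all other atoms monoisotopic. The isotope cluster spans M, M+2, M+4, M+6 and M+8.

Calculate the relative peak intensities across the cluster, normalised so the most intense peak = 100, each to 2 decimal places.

37.35 : 100.00 : 94.39 : 36.75 : 5.05

Rubidium pattern (n=2): 0.52085089 : 0.40169822 : 0.07745089
Element Zw pattern (n=2): 0.262144 : 0.499712 : 0.238144
Convolve the two distributions (both contribute in 2-u steps):
  M: 0.52085089×0.262144 = 0.136538
  M+2: 0.52085089×0.499712 + 0.40169822×0.262144 = 0.365578
  M+4: 0.52085089×0.238144 + 0.40169822×0.499712 + 0.07745089×0.262144 = 0.345074
  M+6: 0.40169822×0.238144 + 0.07745089×0.499712 = 0.134365
  M+8: 0.07745089×0.238144 = 0.018444
Scale to base peak (0.365578) = 100: 37.35 : 100.00 : 94.39 : 36.75 : 5.05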